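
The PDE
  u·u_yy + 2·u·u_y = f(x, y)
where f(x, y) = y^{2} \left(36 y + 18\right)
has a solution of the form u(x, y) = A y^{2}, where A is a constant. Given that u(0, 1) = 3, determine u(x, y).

Substitute the ansatz u = A y^{2} into the left-hand side.
Derivatives of the ansatz:
  u_yy = 2 A
  u_y = 2 A y
Term by term:
  u·u_yy = 2 A^{2} y^{2}
  2·u·u_y = 4 A^{2} y^{3}
So the left-hand side equals
  4 A^{2} y^{3} + 2 A^{2} y^{2}
This must equal f(x, y) identically; expanded, f = 36 y^{3} + 18 y^{2}.
Matching coefficients of the independent functions:
  [y^{2}]:  2 A^{2} = 18
  [y^{3}]:  4 A^{2} = 36
These equations allow (A) = (-3) or (3).
Impose the point condition(s):
  u(0, 1) = 3  ⟹  A = 3
Only A = 3 satisfies everything.
Hence u(x, y) = 3 y^{2}.

Answer: u(x, y) = 3 y^{2}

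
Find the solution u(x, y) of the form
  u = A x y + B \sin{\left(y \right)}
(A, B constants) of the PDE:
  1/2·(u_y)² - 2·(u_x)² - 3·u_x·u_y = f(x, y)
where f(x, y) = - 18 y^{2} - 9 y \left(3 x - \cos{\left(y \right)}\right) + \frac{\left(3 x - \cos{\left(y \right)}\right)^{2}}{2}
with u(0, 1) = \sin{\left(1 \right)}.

Substitute the ansatz u = A x y + B \sin{\left(y \right)} into the left-hand side.
Derivatives of the ansatz:
  u_y = A x + B \cos{\left(y \right)}
  u_x = A y
Term by term:
  1/2·(u_y)² = \frac{A^{2} x^{2}}{2} + A B x \cos{\left(y \right)} + \frac{B^{2} \cos^{2}{\left(y \right)}}{2}
  -2·(u_x)² = - 2 A^{2} y^{2}
  -3·u_x·u_y = - 3 A^{2} x y - 3 A B y \cos{\left(y \right)}
So the left-hand side equals
  \frac{A^{2} x^{2}}{2} - 3 A^{2} x y - 2 A^{2} y^{2} + A B x \cos{\left(y \right)} - 3 A B y \cos{\left(y \right)} + \frac{B^{2} \cos^{2}{\left(y \right)}}{2}
This must equal f(x, y) identically; expanded, f = \frac{9 x^{2}}{2} - 27 x y - 3 x \cos{\left(y \right)} - 18 y^{2} + 9 y \cos{\left(y \right)} + \frac{\cos^{2}{\left(y \right)}}{2}.
Matching coefficients of the independent functions:
  [x^{2}]:  \frac{A^{2}}{2} = \frac{9}{2}
  [y^{2}]:  - 2 A^{2} = -18
  [x y]:  - 3 A^{2} = -27
  [x \cos{\left(y \right)}]:  A B = -3
  [y \cos{\left(y \right)}]:  - 3 A B = 9
  [\cos^{2}{\left(y \right)}]:  \frac{B^{2}}{2} = \frac{1}{2}
These equations allow (A, B) = (-3, 1) or (3, -1).
Impose the point condition(s):
  u(0, 1) = \sin{\left(1 \right)}  ⟹  B \sin{\left(1 \right)} = \sin{\left(1 \right)}
Only A = -3, B = 1 satisfies everything.
Hence u(x, y) = - 3 x y + \sin{\left(y \right)}.

Answer: u(x, y) = - 3 x y + \sin{\left(y \right)}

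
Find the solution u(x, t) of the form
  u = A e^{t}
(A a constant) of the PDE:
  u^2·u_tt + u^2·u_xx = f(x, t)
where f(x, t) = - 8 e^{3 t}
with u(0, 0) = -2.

Substitute the ansatz u = A e^{t} into the left-hand side.
Derivatives of the ansatz:
  u_tt = A e^{t}
  u_xx = 0
Term by term:
  u^2·u_tt = A^{3} e^{3 t}
  u^2·u_xx = 0
So the left-hand side equals
  A^{3} e^{3 t}
This must equal f(x, t) = - 8 e^{3 t} identically.
Matching coefficients of the independent functions:
  [e^{3 t}]:  A^{3} = -8
Solving: A = -2.
Check against the point condition:
  u(0, 0) = -2  ⟹  A = -2  ✓
Hence u(x, t) = - 2 e^{t}.

Answer: u(x, t) = - 2 e^{t}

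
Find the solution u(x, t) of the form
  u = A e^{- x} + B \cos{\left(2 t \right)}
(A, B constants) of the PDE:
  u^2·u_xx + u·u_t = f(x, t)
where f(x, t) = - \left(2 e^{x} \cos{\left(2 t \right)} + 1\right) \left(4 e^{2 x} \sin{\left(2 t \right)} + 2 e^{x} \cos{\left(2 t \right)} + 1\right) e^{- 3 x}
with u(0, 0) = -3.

Substitute the ansatz u = A e^{- x} + B \cos{\left(2 t \right)} into the left-hand side.
Derivatives of the ansatz:
  u_xx = A e^{- x}
  u_t = - 2 B \sin{\left(2 t \right)}
Term by term:
  u^2·u_xx = A^{3} e^{- 3 x} + 2 A^{2} B e^{- 2 x} \cos{\left(2 t \right)} + A B^{2} e^{- x} \cos^{2}{\left(2 t \right)}
  u·u_t = - 2 A B e^{- x} \sin{\left(2 t \right)} - 2 B^{2} \sin{\left(2 t \right)} \cos{\left(2 t \right)}
So the left-hand side equals
  A^{3} e^{- 3 x} + 2 A^{2} B e^{- 2 x} \cos{\left(2 t \right)} + A B^{2} e^{- x} \cos^{2}{\left(2 t \right)} - 2 A B e^{- x} \sin{\left(2 t \right)} - 2 B^{2} \sin{\left(2 t \right)} \cos{\left(2 t \right)}
This must equal f(x, t) identically; expanded, f = - 8 \sin{\left(2 t \right)} \cos{\left(2 t \right)} - 4 e^{- x} \sin{\left(2 t \right)} - 4 e^{- x} \cos^{2}{\left(2 t \right)} - 4 e^{- 2 x} \cos{\left(2 t \right)} - e^{- 3 x}.
Matching coefficients of the independent functions:
  [e^{- 2 x} \cos{\left(2 t \right)}]:  2 A^{2} B = -4
  [e^{- x} \sin{\left(2 t \right)}]:  - 2 A B = -4
  [e^{- x} \cos^{2}{\left(2 t \right)}]:  A B^{2} = -4
  [\sin{\left(2 t \right)} \cos{\left(2 t \right)}]:  - 2 B^{2} = -8
  [e^{- 3 x}]:  A^{3} = -1
Solving: A = -1, B = -2.
Check against the point condition:
  u(0, 0) = -3  ⟹  A + B = -3  ✓
Hence u(x, t) = - 2 \cos{\left(2 t \right)} - e^{- x}.

Answer: u(x, t) = - 2 \cos{\left(2 t \right)} - e^{- x}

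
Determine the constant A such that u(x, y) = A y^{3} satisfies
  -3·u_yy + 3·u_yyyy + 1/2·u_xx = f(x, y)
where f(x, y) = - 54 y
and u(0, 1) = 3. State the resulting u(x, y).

Substitute the ansatz u = A y^{3} into the left-hand side.
Derivatives of the ansatz:
  u_yy = 6 A y
  u_yyyy = 0
  u_xx = 0
Term by term:
  -3·u_yy = - 18 A y
  3·u_yyyy = 0
  1/2·u_xx = 0
So the left-hand side equals
  - 18 A y
This must equal f(x, y) = - 54 y identically.
Matching coefficients of the independent functions:
  [y]:  - 18 A = -54
Solving: A = 3.
Check against the point condition:
  u(0, 1) = 3  ⟹  A = 3  ✓
Hence u(x, y) = 3 y^{3}.

Answer: u(x, y) = 3 y^{3}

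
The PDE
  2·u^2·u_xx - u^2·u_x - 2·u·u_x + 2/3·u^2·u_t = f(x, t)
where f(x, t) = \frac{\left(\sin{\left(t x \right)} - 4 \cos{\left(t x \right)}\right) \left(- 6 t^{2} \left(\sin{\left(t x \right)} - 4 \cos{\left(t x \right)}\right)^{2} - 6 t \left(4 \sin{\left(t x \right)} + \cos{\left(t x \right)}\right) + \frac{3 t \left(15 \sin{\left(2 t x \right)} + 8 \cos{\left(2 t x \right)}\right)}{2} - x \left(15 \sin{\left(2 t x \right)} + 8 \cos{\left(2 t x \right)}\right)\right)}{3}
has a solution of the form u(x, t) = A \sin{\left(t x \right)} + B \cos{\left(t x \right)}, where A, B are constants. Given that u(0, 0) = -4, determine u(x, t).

Substitute the ansatz u = A \sin{\left(t x \right)} + B \cos{\left(t x \right)} into the left-hand side.
Derivatives of the ansatz:
  u_xx = - A t^{2} \sin{\left(t x \right)} - B t^{2} \cos{\left(t x \right)}
  u_x = A t \cos{\left(t x \right)} - B t \sin{\left(t x \right)}
  u_t = A x \cos{\left(t x \right)} - B x \sin{\left(t x \right)}
Term by term:
  2·u^2·u_xx = - 2 A^{3} t^{2} \sin^{3}{\left(t x \right)} - 6 A^{2} B t^{2} \sin^{2}{\left(t x \right)} \cos{\left(t x \right)} - 6 A B^{2} t^{2} \sin{\left(t x \right)} \cos^{2}{\left(t x \right)} - 2 B^{3} t^{2} \cos^{3}{\left(t x \right)}
  -u^2·u_x = - A^{3} t \sin^{2}{\left(t x \right)} \cos{\left(t x \right)} + A^{2} B t \sin^{3}{\left(t x \right)} - 2 A^{2} B t \sin{\left(t x \right)} \cos^{2}{\left(t x \right)} + 2 A B^{2} t \sin^{2}{\left(t x \right)} \cos{\left(t x \right)} - A B^{2} t \cos^{3}{\left(t x \right)} + B^{3} t \sin{\left(t x \right)} \cos^{2}{\left(t x \right)}
  -2·u·u_x = - 2 A^{2} t \sin{\left(t x \right)} \cos{\left(t x \right)} + 2 A B t \sin^{2}{\left(t x \right)} - 2 A B t \cos^{2}{\left(t x \right)} + 2 B^{2} t \sin{\left(t x \right)} \cos{\left(t x \right)}
  2/3·u^2·u_t = \frac{2 A^{3} x \sin^{2}{\left(t x \right)} \cos{\left(t x \right)}}{3} - \frac{2 A^{2} B x \sin^{3}{\left(t x \right)}}{3} + \frac{4 A^{2} B x \sin{\left(t x \right)} \cos^{2}{\left(t x \right)}}{3} - \frac{4 A B^{2} x \sin^{2}{\left(t x \right)} \cos{\left(t x \right)}}{3} + \frac{2 A B^{2} x \cos^{3}{\left(t x \right)}}{3} - \frac{2 B^{3} x \sin{\left(t x \right)} \cos^{2}{\left(t x \right)}}{3}
So the left-hand side equals
  - 2 A^{3} t^{2} \sin^{3}{\left(t x \right)} - A^{3} t \sin^{2}{\left(t x \right)} \cos{\left(t x \right)} + \frac{2 A^{3} x \sin^{2}{\left(t x \right)} \cos{\left(t x \right)}}{3} - 6 A^{2} B t^{2} \sin^{2}{\left(t x \right)} \cos{\left(t x \right)} + A^{2} B t \sin^{3}{\left(t x \right)} - 2 A^{2} B t \sin{\left(t x \right)} \cos^{2}{\left(t x \right)} - \frac{2 A^{2} B x \sin^{3}{\left(t x \right)}}{3} + \frac{4 A^{2} B x \sin{\left(t x \right)} \cos^{2}{\left(t x \right)}}{3} - 2 A^{2} t \sin{\left(t x \right)} \cos{\left(t x \right)} - 6 A B^{2} t^{2} \sin{\left(t x \right)} \cos^{2}{\left(t x \right)} + 2 A B^{2} t \sin^{2}{\left(t x \right)} \cos{\left(t x \right)} - A B^{2} t \cos^{3}{\left(t x \right)} - \frac{4 A B^{2} x \sin^{2}{\left(t x \right)} \cos{\left(t x \right)}}{3} + \frac{2 A B^{2} x \cos^{3}{\left(t x \right)}}{3} + 2 A B t \sin^{2}{\left(t x \right)} - 2 A B t \cos^{2}{\left(t x \right)} - 2 B^{3} t^{2} \cos^{3}{\left(t x \right)} + B^{3} t \sin{\left(t x \right)} \cos^{2}{\left(t x \right)} - \frac{2 B^{3} x \sin{\left(t x \right)} \cos^{2}{\left(t x \right)}}{3} + 2 B^{2} t \sin{\left(t x \right)} \cos{\left(t x \right)}
This must equal f(x, t) identically; expanded, f = - 2 t^{2} \sin^{3}{\left(t x \right)} + 24 t^{2} \sin^{2}{\left(t x \right)} \cos{\left(t x \right)} - 96 t^{2} \sin{\left(t x \right)} \cos^{2}{\left(t x \right)} + 128 t^{2} \cos^{3}{\left(t x \right)} - 4 t \sin^{3}{\left(t x \right)} + 31 t \sin^{2}{\left(t x \right)} \cos{\left(t x \right)} - 8 t \sin^{2}{\left(t x \right)} - 56 t \sin{\left(t x \right)} \cos^{2}{\left(t x \right)} + 30 t \sin{\left(t x \right)} \cos{\left(t x \right)} - 16 t \cos^{3}{\left(t x \right)} + 8 t \cos^{2}{\left(t x \right)} + \frac{8 x \sin^{3}{\left(t x \right)}}{3} - \frac{62 x \sin^{2}{\left(t x \right)} \cos{\left(t x \right)}}{3} + \frac{112 x \sin{\left(t x \right)} \cos^{2}{\left(t x \right)}}{3} + \frac{32 x \cos^{3}{\left(t x \right)}}{3}.
Matching coefficients of the independent functions:
(each divided by its leading coefficient; functions giving the same equation are listed together)
  [t \sin^{2}{\left(t x \right)}, t \cos^{2}{\left(t x \right)}]:  A B + 4 = 0
  [t \sin^{3}{\left(t x \right)}, x \sin^{3}{\left(t x \right)}, t^{2} \sin^{2}{\left(t x \right)} \cos{\left(t x \right)}]:  A^{2} B + 4 = 0
  [t \cos^{3}{\left(t x \right)}, t^{2} \sin{\left(t x \right)} \cos^{2}{\left(t x \right)}]:  A B^{2} - 16 = 0
  [t^{2} \sin^{3}{\left(t x \right)}]:  A^{3} - 1 = 0
  [t^{2} \cos^{3}{\left(t x \right)}]:  B^{3} + 64 = 0
  [x \cos^{3}{\left(t x \right)}]:  \frac{2 A B^{2}}{3} - \frac{32}{3} = 0
  [t \sin{\left(t x \right)} \cos{\left(t x \right)}]:  A^{2} - B^{2} + 15 = 0
  [t \sin{\left(t x \right)} \cos^{2}{\left(t x \right)}, x \sin{\left(t x \right)} \cos^{2}{\left(t x \right)}]:  A^{2} B - \frac{B^{3}}{2} - 28 = 0
  [t \sin^{2}{\left(t x \right)} \cos{\left(t x \right)}, x \sin^{2}{\left(t x \right)} \cos{\left(t x \right)}]:  A^{3} - 2 A B^{2} + 31 = 0
Solving: A = 1, B = -4.
Check against the point condition:
  u(0, 0) = -4  ⟹  B = -4  ✓
Hence u(x, t) = \sin{\left(t x \right)} - 4 \cos{\left(t x \right)}.

Answer: u(x, t) = \sin{\left(t x \right)} - 4 \cos{\left(t x \right)}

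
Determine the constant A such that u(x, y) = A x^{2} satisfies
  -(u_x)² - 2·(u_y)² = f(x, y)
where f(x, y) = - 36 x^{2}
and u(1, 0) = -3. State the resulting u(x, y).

Substitute the ansatz u = A x^{2} into the left-hand side.
Derivatives of the ansatz:
  u_x = 2 A x
  u_y = 0
Term by term:
  -(u_x)² = - 4 A^{2} x^{2}
  -2·(u_y)² = 0
So the left-hand side equals
  - 4 A^{2} x^{2}
This must equal f(x, y) = - 36 x^{2} identically.
Matching coefficients of the independent functions:
  [x^{2}]:  - 4 A^{2} = -36
These equations allow (A) = (-3) or (3).
Impose the point condition(s):
  u(1, 0) = -3  ⟹  A = -3
Only A = -3 satisfies everything.
Hence u(x, y) = - 3 x^{2}.

Answer: u(x, y) = - 3 x^{2}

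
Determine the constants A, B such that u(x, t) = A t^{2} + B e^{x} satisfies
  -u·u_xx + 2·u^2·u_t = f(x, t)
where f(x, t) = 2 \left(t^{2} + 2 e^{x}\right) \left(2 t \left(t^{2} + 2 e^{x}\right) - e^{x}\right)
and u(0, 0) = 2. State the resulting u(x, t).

Substitute the ansatz u = A t^{2} + B e^{x} into the left-hand side.
Derivatives of the ansatz:
  u_xx = B e^{x}
  u_t = 2 A t
Term by term:
  -u·u_xx = - A B t^{2} e^{x} - B^{2} e^{2 x}
  2·u^2·u_t = 4 A^{3} t^{5} + 8 A^{2} B t^{3} e^{x} + 4 A B^{2} t e^{2 x}
So the left-hand side equals
  4 A^{3} t^{5} + 8 A^{2} B t^{3} e^{x} + 4 A B^{2} t e^{2 x} - A B t^{2} e^{x} - B^{2} e^{2 x}
This must equal f(x, t) identically; expanded, f = 4 t^{5} + 16 t^{3} e^{x} - 2 t^{2} e^{x} + 16 t e^{2 x} - 4 e^{2 x}.
Matching coefficients of the independent functions:
  [t^{5}]:  4 A^{3} = 4
  [t e^{2 x}]:  4 A B^{2} = 16
  [t^{2} e^{x}]:  - A B = -2
  [t^{3} e^{x}]:  8 A^{2} B = 16
  [e^{2 x}]:  - B^{2} = -4
Solving: A = 1, B = 2.
Check against the point condition:
  u(0, 0) = 2  ⟹  B = 2  ✓
Hence u(x, t) = t^{2} + 2 e^{x}.

Answer: u(x, t) = t^{2} + 2 e^{x}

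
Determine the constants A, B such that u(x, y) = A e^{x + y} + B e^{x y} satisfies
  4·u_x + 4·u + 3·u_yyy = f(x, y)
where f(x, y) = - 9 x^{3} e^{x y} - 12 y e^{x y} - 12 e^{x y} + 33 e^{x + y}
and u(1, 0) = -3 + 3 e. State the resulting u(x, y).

Substitute the ansatz u = A e^{x + y} + B e^{x y} into the left-hand side.
Derivatives of the ansatz:
  u_x = A e^{x} e^{y} + B y e^{x y}
  u_yyy = A e^{x} e^{y} + B x^{3} e^{x y}
Term by term:
  4·u_x = 4 A e^{x} e^{y} + 4 B y e^{x y}
  4·u = 4 A e^{x} e^{y} + 4 B e^{x y}
  3·u_yyy = 3 A e^{x} e^{y} + 3 B x^{3} e^{x y}
So the left-hand side equals
  11 A e^{x} e^{y} + 3 B x^{3} e^{x y} + 4 B y e^{x y} + 4 B e^{x y}
This must equal f(x, y) identically; expanded, f = - 9 x^{3} e^{x y} - 12 y e^{x y} + 33 e^{x} e^{y} - 12 e^{x y}.
Matching coefficients of the independent functions:
  [x^{3} e^{x y}]:  3 B = -9
  [y e^{x y}, e^{x y}]:  4 B = -12
  [e^{x} e^{y}]:  11 A = 33
Solving: A = 3, B = -3.
Check against the point condition:
  u(1, 0) = -3 + 3 e  ⟹  e A + B = -3 + 3 e  ✓
Hence u(x, y) = - 3 e^{x y} + 3 e^{x + y}.

Answer: u(x, y) = - 3 e^{x y} + 3 e^{x + y}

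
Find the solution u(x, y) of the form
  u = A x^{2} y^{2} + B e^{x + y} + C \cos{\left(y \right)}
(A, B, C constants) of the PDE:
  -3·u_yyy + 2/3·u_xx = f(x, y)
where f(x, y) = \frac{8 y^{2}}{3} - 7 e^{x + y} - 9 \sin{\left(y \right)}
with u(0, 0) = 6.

Substitute the ansatz u = A x^{2} y^{2} + B e^{x + y} + C \cos{\left(y \right)} into the left-hand side.
Derivatives of the ansatz:
  u_yyy = B e^{x} e^{y} + C \sin{\left(y \right)}
  u_xx = 2 A y^{2} + B e^{x} e^{y}
Term by term:
  -3·u_yyy = - 3 B e^{x} e^{y} - 3 C \sin{\left(y \right)}
  2/3·u_xx = \frac{4 A y^{2}}{3} + \frac{2 B e^{x} e^{y}}{3}
So the left-hand side equals
  \frac{4 A y^{2}}{3} - \frac{7 B e^{x} e^{y}}{3} - 3 C \sin{\left(y \right)}
This must equal f(x, y) identically; expanded, f = \frac{8 y^{2}}{3} - 7 e^{x} e^{y} - 9 \sin{\left(y \right)}.
Matching coefficients of the independent functions:
  [y^{2}]:  \frac{4 A}{3} = \frac{8}{3}
  [e^{x} e^{y}]:  - \frac{7 B}{3} = -7
  [\sin{\left(y \right)}]:  - 3 C = -9
Solving: A = 2, B = 3, C = 3.
Check against the point condition:
  u(0, 0) = 6  ⟹  B + C = 6  ✓
Hence u(x, y) = 2 x^{2} y^{2} + 3 e^{x + y} + 3 \cos{\left(y \right)}.

Answer: u(x, y) = 2 x^{2} y^{2} + 3 e^{x + y} + 3 \cos{\left(y \right)}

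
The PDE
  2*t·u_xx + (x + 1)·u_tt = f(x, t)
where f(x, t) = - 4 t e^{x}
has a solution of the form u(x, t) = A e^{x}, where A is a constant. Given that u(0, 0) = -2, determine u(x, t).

Substitute the ansatz u = A e^{x} into the left-hand side.
Derivatives of the ansatz:
  u_xx = A e^{x}
  u_tt = 0
Term by term:
  2*t·u_xx = 2 A t e^{x}
  (x + 1)·u_tt = 0
So the left-hand side equals
  2 A t e^{x}
This must equal f(x, t) = - 4 t e^{x} identically.
Matching coefficients of the independent functions:
  [t e^{x}]:  2 A = -4
Solving: A = -2.
Check against the point condition:
  u(0, 0) = -2  ⟹  A = -2  ✓
Hence u(x, t) = - 2 e^{x}.

Answer: u(x, t) = - 2 e^{x}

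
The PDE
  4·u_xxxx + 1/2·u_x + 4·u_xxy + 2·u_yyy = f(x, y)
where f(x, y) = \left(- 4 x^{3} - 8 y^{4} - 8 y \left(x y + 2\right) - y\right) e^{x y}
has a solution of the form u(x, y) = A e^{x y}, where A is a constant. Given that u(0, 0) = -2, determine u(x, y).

Answer: u(x, y) = - 2 e^{x y}

Derivation:
Substitute the ansatz u = A e^{x y} into the left-hand side.
Derivatives of the ansatz:
  u_xxxx = A y^{4} e^{x y}
  u_x = A y e^{x y}
  u_xxy = A x y^{2} e^{x y} + 2 A y e^{x y}
  u_yyy = A x^{3} e^{x y}
Term by term:
  4·u_xxxx = 4 A y^{4} e^{x y}
  1/2·u_x = \frac{A y e^{x y}}{2}
  4·u_xxy = 4 A x y^{2} e^{x y} + 8 A y e^{x y}
  2·u_yyy = 2 A x^{3} e^{x y}
So the left-hand side equals
  2 A x^{3} e^{x y} + 4 A x y^{2} e^{x y} + 4 A y^{4} e^{x y} + \frac{17 A y e^{x y}}{2}
This must equal f(x, y) identically; expanded, f = - 4 x^{3} e^{x y} - 8 x y^{2} e^{x y} - 8 y^{4} e^{x y} - 17 y e^{x y}.
Matching coefficients of the independent functions:
  [x^{3} e^{x y}]:  2 A = -4
  [y e^{x y}]:  \frac{17 A}{2} = -17
  [y^{4} e^{x y}, x y^{2} e^{x y}]:  4 A = -8
Solving: A = -2.
Check against the point condition:
  u(0, 0) = -2  ⟹  A = -2  ✓
Hence u(x, y) = - 2 e^{x y}.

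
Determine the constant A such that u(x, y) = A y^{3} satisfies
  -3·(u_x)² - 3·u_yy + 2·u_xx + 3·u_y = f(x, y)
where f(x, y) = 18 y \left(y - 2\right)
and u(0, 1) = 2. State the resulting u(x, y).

Substitute the ansatz u = A y^{3} into the left-hand side.
Derivatives of the ansatz:
  u_x = 0
  u_yy = 6 A y
  u_xx = 0
  u_y = 3 A y^{2}
Term by term:
  -3·(u_x)² = 0
  -3·u_yy = - 18 A y
  2·u_xx = 0
  3·u_y = 9 A y^{2}
So the left-hand side equals
  9 A y^{2} - 18 A y
This must equal f(x, y) identically; expanded, f = 18 y^{2} - 36 y.
Matching coefficients of the independent functions:
  [y]:  - 18 A = -36
  [y^{2}]:  9 A = 18
Solving: A = 2.
Check against the point condition:
  u(0, 1) = 2  ⟹  A = 2  ✓
Hence u(x, y) = 2 y^{3}.

Answer: u(x, y) = 2 y^{3}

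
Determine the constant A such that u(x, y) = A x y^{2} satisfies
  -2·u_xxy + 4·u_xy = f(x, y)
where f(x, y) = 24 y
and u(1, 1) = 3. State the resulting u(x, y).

Substitute the ansatz u = A x y^{2} into the left-hand side.
Derivatives of the ansatz:
  u_xxy = 0
  u_xy = 2 A y
Term by term:
  -2·u_xxy = 0
  4·u_xy = 8 A y
So the left-hand side equals
  8 A y
This must equal f(x, y) = 24 y identically.
Matching coefficients of the independent functions:
  [y]:  8 A = 24
Solving: A = 3.
Check against the point condition:
  u(1, 1) = 3  ⟹  A = 3  ✓
Hence u(x, y) = 3 x y^{2}.

Answer: u(x, y) = 3 x y^{2}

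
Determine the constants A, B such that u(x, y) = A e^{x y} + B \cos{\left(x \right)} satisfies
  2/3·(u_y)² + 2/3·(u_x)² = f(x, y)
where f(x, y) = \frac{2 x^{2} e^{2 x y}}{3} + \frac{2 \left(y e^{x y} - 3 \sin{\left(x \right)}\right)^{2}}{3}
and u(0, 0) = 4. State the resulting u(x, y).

Answer: u(x, y) = e^{x y} + 3 \cos{\left(x \right)}

Derivation:
Substitute the ansatz u = A e^{x y} + B \cos{\left(x \right)} into the left-hand side.
Derivatives of the ansatz:
  u_y = A x e^{x y}
  u_x = A y e^{x y} - B \sin{\left(x \right)}
Term by term:
  2/3·(u_y)² = \frac{2 A^{2} x^{2} e^{2 x y}}{3}
  2/3·(u_x)² = \frac{2 A^{2} y^{2} e^{2 x y}}{3} - \frac{4 A B y e^{x y} \sin{\left(x \right)}}{3} + \frac{2 B^{2} \sin^{2}{\left(x \right)}}{3}
So the left-hand side equals
  \frac{2 A^{2} x^{2} e^{2 x y}}{3} + \frac{2 A^{2} y^{2} e^{2 x y}}{3} - \frac{4 A B y e^{x y} \sin{\left(x \right)}}{3} + \frac{2 B^{2} \sin^{2}{\left(x \right)}}{3}
This must equal f(x, y) identically; expanded, f = \frac{2 x^{2} e^{2 x y}}{3} + \frac{2 y^{2} e^{2 x y}}{3} - 4 y e^{x y} \sin{\left(x \right)} + 6 \sin^{2}{\left(x \right)}.
Matching coefficients of the independent functions:
  [x^{2} e^{2 x y}, y^{2} e^{2 x y}]:  \frac{2 A^{2}}{3} = \frac{2}{3}
  [y e^{x y} \sin{\left(x \right)}]:  - \frac{4 A B}{3} = -4
  [\sin^{2}{\left(x \right)}]:  \frac{2 B^{2}}{3} = 6
These equations allow (A, B) = (-1, -3) or (1, 3).
Impose the point condition(s):
  u(0, 0) = 4  ⟹  A + B = 4
Only A = 1, B = 3 satisfies everything.
Hence u(x, y) = e^{x y} + 3 \cos{\left(x \right)}.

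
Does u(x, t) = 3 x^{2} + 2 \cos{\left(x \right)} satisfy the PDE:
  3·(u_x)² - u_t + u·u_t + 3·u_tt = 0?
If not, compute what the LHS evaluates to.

Answer: No, the LHS evaluates to 12 \left(3 x - \sin{\left(x \right)}\right)^{2}

Derivation:
Evaluate each term of the left-hand side for u = 3 x^{2} + 2 \cos{\left(x \right)}.
Derivatives:
  u_x = 6 x - 2 \sin{\left(x \right)}
  u_t = 0
  u_tt = 0
Terms:
  3·(u_x)² = 12 \left(3 x - \sin{\left(x \right)}\right)^{2}
  -u_t = 0
  u·u_t = 0
  3·u_tt = 0
Sum: LHS = 12 \left(3 x - \sin{\left(x \right)}\right)^{2}
Given right-hand side: 0. Difference LHS − RHS = 12 \left(3 x - \sin{\left(x \right)}\right)^{2} ≠ 0, so u is not a solution.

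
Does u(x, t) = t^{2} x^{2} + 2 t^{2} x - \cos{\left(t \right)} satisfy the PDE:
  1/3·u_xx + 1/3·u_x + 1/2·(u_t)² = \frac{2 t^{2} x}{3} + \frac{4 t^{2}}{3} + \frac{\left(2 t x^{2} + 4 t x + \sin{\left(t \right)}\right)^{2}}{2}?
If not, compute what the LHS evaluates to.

Evaluate each term of the left-hand side for u = t^{2} x^{2} + 2 t^{2} x - \cos{\left(t \right)}.
Derivatives:
  u_xx = 2 t^{2}
  u_x = 2 t^{2} x + 2 t^{2}
  u_t = 2 t x^{2} + 4 t x + \sin{\left(t \right)}
Terms:
  1/3·u_xx = \frac{2 t^{2}}{3}
  1/3·u_x = \frac{2 t^{2} \left(x + 1\right)}{3}
  1/2·(u_t)² = \frac{\left(2 t x^{2} + 4 t x + \sin{\left(t \right)}\right)^{2}}{2}
Sum: LHS = \frac{2 t^{2} x}{3} + \frac{4 t^{2}}{3} + \frac{\left(2 t x^{2} + 4 t x + \sin{\left(t \right)}\right)^{2}}{2}
This is exactly the given right-hand side, so u is a solution.

Answer: Yes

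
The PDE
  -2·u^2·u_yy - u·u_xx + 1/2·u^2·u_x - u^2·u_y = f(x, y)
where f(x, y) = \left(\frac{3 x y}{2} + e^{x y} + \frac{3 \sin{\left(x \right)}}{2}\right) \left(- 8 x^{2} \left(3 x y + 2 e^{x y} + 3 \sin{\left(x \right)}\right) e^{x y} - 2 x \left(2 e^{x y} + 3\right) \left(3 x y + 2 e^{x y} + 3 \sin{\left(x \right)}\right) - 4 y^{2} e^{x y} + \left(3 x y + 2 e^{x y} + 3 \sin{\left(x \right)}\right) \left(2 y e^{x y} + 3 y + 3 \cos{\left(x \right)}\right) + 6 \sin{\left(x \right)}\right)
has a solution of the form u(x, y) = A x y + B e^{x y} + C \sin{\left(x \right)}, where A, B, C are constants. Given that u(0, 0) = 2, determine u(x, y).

Answer: u(x, y) = 3 x y + 2 e^{x y} + 3 \sin{\left(x \right)}

Derivation:
Substitute the ansatz u = A x y + B e^{x y} + C \sin{\left(x \right)} into the left-hand side.
Derivatives of the ansatz:
  u_yy = B x^{2} e^{x y}
  u_xx = B y^{2} e^{x y} - C \sin{\left(x \right)}
  u_x = A y + B y e^{x y} + C \cos{\left(x \right)}
  u_y = A x + B x e^{x y}
Term by term:
  -2·u^2·u_yy = - 2 A^{2} B x^{4} y^{2} e^{x y} - 4 A B^{2} x^{3} y e^{2 x y} - 4 A B C x^{3} y e^{x y} \sin{\left(x \right)} - 2 B^{3} x^{2} e^{3 x y} - 4 B^{2} C x^{2} e^{2 x y} \sin{\left(x \right)} - 2 B C^{2} x^{2} e^{x y} \sin^{2}{\left(x \right)}
  -u·u_xx = - A B x y^{3} e^{x y} + A C x y \sin{\left(x \right)} - B^{2} y^{2} e^{2 x y} - B C y^{2} e^{x y} \sin{\left(x \right)} + B C e^{x y} \sin{\left(x \right)} + C^{2} \sin^{2}{\left(x \right)}
  1/2·u^2·u_x = \frac{A^{3} x^{2} y^{3}}{2} + \frac{A^{2} B x^{2} y^{3} e^{x y}}{2} + A^{2} B x y^{2} e^{x y} + \frac{A^{2} C x^{2} y^{2} \cos{\left(x \right)}}{2} + A^{2} C x y^{2} \sin{\left(x \right)} + A B^{2} x y^{2} e^{2 x y} + \frac{A B^{2} y e^{2 x y}}{2} + A B C x y^{2} e^{x y} \sin{\left(x \right)} + A B C x y e^{x y} \cos{\left(x \right)} + A B C y e^{x y} \sin{\left(x \right)} + A C^{2} x y \sin{\left(x \right)} \cos{\left(x \right)} + \frac{A C^{2} y \sin^{2}{\left(x \right)}}{2} + \frac{B^{3} y e^{3 x y}}{2} + B^{2} C y e^{2 x y} \sin{\left(x \right)} + \frac{B^{2} C e^{2 x y} \cos{\left(x \right)}}{2} + \frac{B C^{2} y e^{x y} \sin^{2}{\left(x \right)}}{2} + B C^{2} e^{x y} \sin{\left(x \right)} \cos{\left(x \right)} + \frac{C^{3} \sin^{2}{\left(x \right)} \cos{\left(x \right)}}{2}
  -u^2·u_y = - A^{3} x^{3} y^{2} - A^{2} B x^{3} y^{2} e^{x y} - 2 A^{2} B x^{2} y e^{x y} - 2 A^{2} C x^{2} y \sin{\left(x \right)} - 2 A B^{2} x^{2} y e^{2 x y} - A B^{2} x e^{2 x y} - 2 A B C x^{2} y e^{x y} \sin{\left(x \right)} - 2 A B C x e^{x y} \sin{\left(x \right)} - A C^{2} x \sin^{2}{\left(x \right)} - B^{3} x e^{3 x y} - 2 B^{2} C x e^{2 x y} \sin{\left(x \right)} - B C^{2} x e^{x y} \sin^{2}{\left(x \right)}
Sum these and collect like terms in the independent variables.
This must equal f(x, y) identically; expanded, f = - 36 x^{4} y^{2} e^{x y} - 18 x^{3} y^{2} e^{x y} - 27 x^{3} y^{2} - 48 x^{3} y e^{2 x y} - 72 x^{3} y e^{x y} \sin{\left(x \right)} + 9 x^{2} y^{3} e^{x y} + \frac{27 x^{2} y^{3}}{2} + \frac{27 x^{2} y^{2} \cos{\left(x \right)}}{2} - 24 x^{2} y e^{2 x y} - 36 x^{2} y e^{x y} \sin{\left(x \right)} - 36 x^{2} y e^{x y} - 54 x^{2} y \sin{\left(x \right)} - 16 x^{2} e^{3 x y} - 48 x^{2} e^{2 x y} \sin{\left(x \right)} - 36 x^{2} e^{x y} \sin^{2}{\left(x \right)} - 6 x y^{3} e^{x y} + 12 x y^{2} e^{2 x y} + 18 x y^{2} e^{x y} \sin{\left(x \right)} + 18 x y^{2} e^{x y} + 27 x y^{2} \sin{\left(x \right)} + 18 x y e^{x y} \cos{\left(x \right)} + 27 x y \sin{\left(x \right)} \cos{\left(x \right)} + 9 x y \sin{\left(x \right)} - 8 x e^{3 x y} - 24 x e^{2 x y} \sin{\left(x \right)} - 12 x e^{2 x y} - 18 x e^{x y} \sin^{2}{\left(x \right)} - 36 x e^{x y} \sin{\left(x \right)} - 27 x \sin^{2}{\left(x \right)} - 4 y^{2} e^{2 x y} - 6 y^{2} e^{x y} \sin{\left(x \right)} + 4 y e^{3 x y} + 12 y e^{2 x y} \sin{\left(x \right)} + 6 y e^{2 x y} + 9 y e^{x y} \sin^{2}{\left(x \right)} + 18 y e^{x y} \sin{\left(x \right)} + \frac{27 y \sin^{2}{\left(x \right)}}{2} + 6 e^{2 x y} \cos{\left(x \right)} + 18 e^{x y} \sin{\left(x \right)} \cos{\left(x \right)} + 6 e^{x y} \sin{\left(x \right)} + \frac{27 \sin^{2}{\left(x \right)} \cos{\left(x \right)}}{2} + 9 \sin^{2}{\left(x \right)}.
Matching coefficients of the independent functions:
(each divided by its leading coefficient; functions giving the same equation are listed together)
  [x e^{2 x y}, y e^{2 x y}, x y^{2} e^{2 x y}, …]:  A B^{2} - 12 = 0
  [x e^{3 x y}, x^{2} e^{3 x y}, y e^{3 x y}]:  B^{3} - 8 = 0
  [x \sin^{2}{\left(x \right)}, y \sin^{2}{\left(x \right)}, x y \sin{\left(x \right)} \cos{\left(x \right)}]:  A C^{2} - 27 = 0
  [x^{2} y^{3}, x^{3} y^{2}]:  A^{3} - 27 = 0
  [y^{2} e^{2 x y}]:  B^{2} - 4 = 0
  [e^{x y} \sin{\left(x \right)}, y^{2} e^{x y} \sin{\left(x \right)}]:  B C - 6 = 0
  [e^{2 x y} \cos{\left(x \right)}, x e^{2 x y} \sin{\left(x \right)}, x^{2} e^{2 x y} \sin{\left(x \right)}, …]:  B^{2} C - 12 = 0
  [\sin^{2}{\left(x \right)} \cos{\left(x \right)}]:  C^{3} - 27 = 0
  [x y \sin{\left(x \right)}]:  A C - 9 = 0
  [x y^{2} e^{x y}, x^{2} y e^{x y}, x^{2} y^{3} e^{x y}, …]:  A^{2} B - 18 = 0
  [x y^{2} \sin{\left(x \right)}, x^{2} y \sin{\left(x \right)}, x^{2} y^{2} \cos{\left(x \right)}]:  A^{2} C - 27 = 0
  [x y^{3} e^{x y}]:  A B - 6 = 0
  [x e^{x y} \sin{\left(x \right)}, y e^{x y} \sin{\left(x \right)}, x y e^{x y} \cos{\left(x \right)}, …]:  A B C - 18 = 0
  [x e^{x y} \sin^{2}{\left(x \right)}, x^{2} e^{x y} \sin^{2}{\left(x \right)}, y e^{x y} \sin^{2}{\left(x \right)}, …]:  B C^{2} - 18 = 0
  [\sin^{2}{\left(x \right)}]:  C^{2} - 9 = 0
Solving: A = 3, B = 2, C = 3.
Check against the point condition:
  u(0, 0) = 2  ⟹  B = 2  ✓
Hence u(x, y) = 3 x y + 2 e^{x y} + 3 \sin{\left(x \right)}.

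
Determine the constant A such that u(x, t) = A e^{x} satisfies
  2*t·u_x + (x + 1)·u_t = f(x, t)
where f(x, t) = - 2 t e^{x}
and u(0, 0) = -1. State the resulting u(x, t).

Substitute the ansatz u = A e^{x} into the left-hand side.
Derivatives of the ansatz:
  u_x = A e^{x}
  u_t = 0
Term by term:
  2*t·u_x = 2 A t e^{x}
  (x + 1)·u_t = 0
So the left-hand side equals
  2 A t e^{x}
This must equal f(x, t) = - 2 t e^{x} identically.
Matching coefficients of the independent functions:
  [t e^{x}]:  2 A = -2
Solving: A = -1.
Check against the point condition:
  u(0, 0) = -1  ⟹  A = -1  ✓
Hence u(x, t) = - e^{x}.

Answer: u(x, t) = - e^{x}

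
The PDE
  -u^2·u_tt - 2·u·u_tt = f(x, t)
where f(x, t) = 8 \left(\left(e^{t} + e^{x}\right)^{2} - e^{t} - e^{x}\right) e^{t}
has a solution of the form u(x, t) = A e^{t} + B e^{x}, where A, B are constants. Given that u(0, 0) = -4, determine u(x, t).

Substitute the ansatz u = A e^{t} + B e^{x} into the left-hand side.
Derivatives of the ansatz:
  u_tt = A e^{t}
Term by term:
  -u^2·u_tt = - A^{3} e^{3 t} - 2 A^{2} B e^{2 t} e^{x} - A B^{2} e^{t} e^{2 x}
  -2·u·u_tt = - 2 A^{2} e^{2 t} - 2 A B e^{t} e^{x}
So the left-hand side equals
  - A^{3} e^{3 t} - 2 A^{2} B e^{2 t} e^{x} - 2 A^{2} e^{2 t} - A B^{2} e^{t} e^{2 x} - 2 A B e^{t} e^{x}
This must equal f(x, t) identically; expanded, f = 8 e^{3 t} + 16 e^{2 t} e^{x} - 8 e^{2 t} + 8 e^{t} e^{2 x} - 8 e^{t} e^{x}.
Matching coefficients of the independent functions:
  [e^{t} e^{x}]:  - 2 A B = -8
  [e^{t} e^{2 x}]:  - A B^{2} = 8
  [e^{2 t} e^{x}]:  - 2 A^{2} B = 16
  [e^{2 t}]:  - 2 A^{2} = -8
  [e^{3 t}]:  - A^{3} = 8
Solving: A = -2, B = -2.
Check against the point condition:
  u(0, 0) = -4  ⟹  A + B = -4  ✓
Hence u(x, t) = - 2 e^{t} - 2 e^{x}.

Answer: u(x, t) = - 2 e^{t} - 2 e^{x}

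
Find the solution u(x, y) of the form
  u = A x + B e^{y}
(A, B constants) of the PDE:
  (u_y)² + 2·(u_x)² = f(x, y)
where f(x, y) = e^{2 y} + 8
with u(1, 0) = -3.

Substitute the ansatz u = A x + B e^{y} into the left-hand side.
Derivatives of the ansatz:
  u_y = B e^{y}
  u_x = A
Term by term:
  (u_y)² = B^{2} e^{2 y}
  2·(u_x)² = 2 A^{2}
So the left-hand side equals
  2 A^{2} + B^{2} e^{2 y}
This must equal f(x, y) = e^{2 y} + 8 identically.
Matching coefficients of the independent functions:
  [constant term]:  2 A^{2} = 8
  [e^{2 y}]:  B^{2} = 1
These equations allow (A, B) = (-2, -1) or (-2, 1) or (2, -1) or (2, 1).
Impose the point condition(s):
  u(1, 0) = -3  ⟹  A + B = -3
Only A = -2, B = -1 satisfies everything.
Hence u(x, y) = - 2 x - e^{y}.

Answer: u(x, y) = - 2 x - e^{y}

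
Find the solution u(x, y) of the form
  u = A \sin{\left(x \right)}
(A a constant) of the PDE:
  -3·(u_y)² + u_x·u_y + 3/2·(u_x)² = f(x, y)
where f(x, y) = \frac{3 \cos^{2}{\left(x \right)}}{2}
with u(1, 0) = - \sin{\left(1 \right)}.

Answer: u(x, y) = - \sin{\left(x \right)}

Derivation:
Substitute the ansatz u = A \sin{\left(x \right)} into the left-hand side.
Derivatives of the ansatz:
  u_y = 0
  u_x = A \cos{\left(x \right)}
Term by term:
  -3·(u_y)² = 0
  u_x·u_y = 0
  3/2·(u_x)² = \frac{3 A^{2} \cos^{2}{\left(x \right)}}{2}
So the left-hand side equals
  \frac{3 A^{2} \cos^{2}{\left(x \right)}}{2}
This must equal f(x, y) = \frac{3 \cos^{2}{\left(x \right)}}{2} identically.
Matching coefficients of the independent functions:
  [\cos^{2}{\left(x \right)}]:  \frac{3 A^{2}}{2} = \frac{3}{2}
These equations allow (A) = (-1) or (1).
Impose the point condition(s):
  u(1, 0) = - \sin{\left(1 \right)}  ⟹  A \sin{\left(1 \right)} = - \sin{\left(1 \right)}
Only A = -1 satisfies everything.
Hence u(x, y) = - \sin{\left(x \right)}.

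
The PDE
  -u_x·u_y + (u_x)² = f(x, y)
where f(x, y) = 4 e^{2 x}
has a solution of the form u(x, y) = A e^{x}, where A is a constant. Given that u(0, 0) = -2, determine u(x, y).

Answer: u(x, y) = - 2 e^{x}

Derivation:
Substitute the ansatz u = A e^{x} into the left-hand side.
Derivatives of the ansatz:
  u_x = A e^{x}
  u_y = 0
Term by term:
  -u_x·u_y = 0
  (u_x)² = A^{2} e^{2 x}
So the left-hand side equals
  A^{2} e^{2 x}
This must equal f(x, y) = 4 e^{2 x} identically.
Matching coefficients of the independent functions:
  [e^{2 x}]:  A^{2} = 4
These equations allow (A) = (-2) or (2).
Impose the point condition(s):
  u(0, 0) = -2  ⟹  A = -2
Only A = -2 satisfies everything.
Hence u(x, y) = - 2 e^{x}.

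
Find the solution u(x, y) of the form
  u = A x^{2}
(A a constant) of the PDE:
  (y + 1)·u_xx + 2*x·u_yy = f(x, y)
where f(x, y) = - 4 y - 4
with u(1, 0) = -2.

Substitute the ansatz u = A x^{2} into the left-hand side.
Derivatives of the ansatz:
  u_xx = 2 A
  u_yy = 0
Term by term:
  (y + 1)·u_xx = 2 A y + 2 A
  2*x·u_yy = 0
So the left-hand side equals
  2 A y + 2 A
This must equal f(x, y) = - 4 y - 4 identically.
Matching coefficients of the independent functions:
  [constant term, y]:  2 A = -4
Solving: A = -2.
Check against the point condition:
  u(1, 0) = -2  ⟹  A = -2  ✓
Hence u(x, y) = - 2 x^{2}.

Answer: u(x, y) = - 2 x^{2}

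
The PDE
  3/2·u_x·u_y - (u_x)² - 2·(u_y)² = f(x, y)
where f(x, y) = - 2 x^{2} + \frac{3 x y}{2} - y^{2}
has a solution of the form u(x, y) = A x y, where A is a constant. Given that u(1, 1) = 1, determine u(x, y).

Answer: u(x, y) = x y

Derivation:
Substitute the ansatz u = A x y into the left-hand side.
Derivatives of the ansatz:
  u_x = A y
  u_y = A x
Term by term:
  3/2·u_x·u_y = \frac{3 A^{2} x y}{2}
  -(u_x)² = - A^{2} y^{2}
  -2·(u_y)² = - 2 A^{2} x^{2}
So the left-hand side equals
  - 2 A^{2} x^{2} + \frac{3 A^{2} x y}{2} - A^{2} y^{2}
This must equal f(x, y) = - 2 x^{2} + \frac{3 x y}{2} - y^{2} identically.
Matching coefficients of the independent functions:
  [x^{2}]:  - 2 A^{2} = -2
  [y^{2}]:  - A^{2} = -1
  [x y]:  \frac{3 A^{2}}{2} = \frac{3}{2}
These equations allow (A) = (-1) or (1).
Impose the point condition(s):
  u(1, 1) = 1  ⟹  A = 1
Only A = 1 satisfies everything.
Hence u(x, y) = x y.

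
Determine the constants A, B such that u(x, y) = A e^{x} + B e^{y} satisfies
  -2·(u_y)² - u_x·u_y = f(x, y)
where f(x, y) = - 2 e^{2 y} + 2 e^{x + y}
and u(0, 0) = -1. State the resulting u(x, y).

Answer: u(x, y) = - 2 e^{x} + e^{y}

Derivation:
Substitute the ansatz u = A e^{x} + B e^{y} into the left-hand side.
Derivatives of the ansatz:
  u_y = B e^{y}
  u_x = A e^{x}
Term by term:
  -2·(u_y)² = - 2 B^{2} e^{2 y}
  -u_x·u_y = - A B e^{x} e^{y}
So the left-hand side equals
  - A B e^{x} e^{y} - 2 B^{2} e^{2 y}
This must equal f(x, y) identically; expanded, f = 2 e^{x} e^{y} - 2 e^{2 y}.
Matching coefficients of the independent functions:
  [e^{x} e^{y}]:  - A B = 2
  [e^{2 y}]:  - 2 B^{2} = -2
These equations allow (A, B) = (-2, 1) or (2, -1).
Impose the point condition(s):
  u(0, 0) = -1  ⟹  A + B = -1
Only A = -2, B = 1 satisfies everything.
Hence u(x, y) = - 2 e^{x} + e^{y}.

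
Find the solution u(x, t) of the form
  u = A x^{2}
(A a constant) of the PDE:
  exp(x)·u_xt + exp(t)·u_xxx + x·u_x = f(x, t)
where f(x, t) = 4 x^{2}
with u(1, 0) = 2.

Answer: u(x, t) = 2 x^{2}

Derivation:
Substitute the ansatz u = A x^{2} into the left-hand side.
Derivatives of the ansatz:
  u_xt = 0
  u_xxx = 0
  u_x = 2 A x
Term by term:
  exp(x)·u_xt = 0
  exp(t)·u_xxx = 0
  x·u_x = 2 A x^{2}
So the left-hand side equals
  2 A x^{2}
This must equal f(x, t) = 4 x^{2} identically.
Matching coefficients of the independent functions:
  [x^{2}]:  2 A = 4
Solving: A = 2.
Check against the point condition:
  u(1, 0) = 2  ⟹  A = 2  ✓
Hence u(x, t) = 2 x^{2}.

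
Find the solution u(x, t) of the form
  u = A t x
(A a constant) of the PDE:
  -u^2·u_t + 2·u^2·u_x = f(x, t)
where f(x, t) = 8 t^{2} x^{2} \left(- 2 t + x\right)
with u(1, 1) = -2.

Answer: u(x, t) = - 2 t x

Derivation:
Substitute the ansatz u = A t x into the left-hand side.
Derivatives of the ansatz:
  u_t = A x
  u_x = A t
Term by term:
  -u^2·u_t = - A^{3} t^{2} x^{3}
  2·u^2·u_x = 2 A^{3} t^{3} x^{2}
So the left-hand side equals
  2 A^{3} t^{3} x^{2} - A^{3} t^{2} x^{3}
This must equal f(x, t) identically; expanded, f = - 16 t^{3} x^{2} + 8 t^{2} x^{3}.
Matching coefficients of the independent functions:
  [t^{2} x^{3}]:  - A^{3} = 8
  [t^{3} x^{2}]:  2 A^{3} = -16
Solving: A = -2.
Check against the point condition:
  u(1, 1) = -2  ⟹  A = -2  ✓
Hence u(x, t) = - 2 t x.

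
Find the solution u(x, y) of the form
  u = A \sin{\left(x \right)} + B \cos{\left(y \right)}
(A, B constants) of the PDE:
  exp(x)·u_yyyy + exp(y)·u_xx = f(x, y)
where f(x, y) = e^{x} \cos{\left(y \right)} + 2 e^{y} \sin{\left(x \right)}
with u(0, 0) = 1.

Substitute the ansatz u = A \sin{\left(x \right)} + B \cos{\left(y \right)} into the left-hand side.
Derivatives of the ansatz:
  u_yyyy = B \cos{\left(y \right)}
  u_xx = - A \sin{\left(x \right)}
Term by term:
  exp(x)·u_yyyy = B e^{x} \cos{\left(y \right)}
  exp(y)·u_xx = - A e^{y} \sin{\left(x \right)}
So the left-hand side equals
  - A e^{y} \sin{\left(x \right)} + B e^{x} \cos{\left(y \right)}
This must equal f(x, y) = e^{x} \cos{\left(y \right)} + 2 e^{y} \sin{\left(x \right)} identically.
Matching coefficients of the independent functions:
  [e^{x} \cos{\left(y \right)}]:  B = 1
  [e^{y} \sin{\left(x \right)}]:  - A = 2
Solving: A = -2, B = 1.
Check against the point condition:
  u(0, 0) = 1  ⟹  B = 1  ✓
Hence u(x, y) = - 2 \sin{\left(x \right)} + \cos{\left(y \right)}.

Answer: u(x, y) = - 2 \sin{\left(x \right)} + \cos{\left(y \right)}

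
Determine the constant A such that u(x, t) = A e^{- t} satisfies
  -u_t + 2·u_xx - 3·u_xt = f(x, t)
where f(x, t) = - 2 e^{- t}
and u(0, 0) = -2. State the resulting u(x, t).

Substitute the ansatz u = A e^{- t} into the left-hand side.
Derivatives of the ansatz:
  u_t = - A e^{- t}
  u_xx = 0
  u_xt = 0
Term by term:
  -u_t = A e^{- t}
  2·u_xx = 0
  -3·u_xt = 0
So the left-hand side equals
  A e^{- t}
This must equal f(x, t) = - 2 e^{- t} identically.
Matching coefficients of the independent functions:
  [e^{- t}]:  A = -2
Solving: A = -2.
Check against the point condition:
  u(0, 0) = -2  ⟹  A = -2  ✓
Hence u(x, t) = - 2 e^{- t}.

Answer: u(x, t) = - 2 e^{- t}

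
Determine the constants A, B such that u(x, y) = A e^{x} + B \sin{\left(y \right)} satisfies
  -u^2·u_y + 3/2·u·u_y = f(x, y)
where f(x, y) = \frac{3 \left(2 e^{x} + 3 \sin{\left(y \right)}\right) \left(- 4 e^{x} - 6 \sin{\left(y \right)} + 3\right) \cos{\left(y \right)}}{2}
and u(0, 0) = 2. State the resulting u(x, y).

Substitute the ansatz u = A e^{x} + B \sin{\left(y \right)} into the left-hand side.
Derivatives of the ansatz:
  u_y = B \cos{\left(y \right)}
Term by term:
  -u^2·u_y = - A^{2} B e^{2 x} \cos{\left(y \right)} - 2 A B^{2} e^{x} \sin{\left(y \right)} \cos{\left(y \right)} - B^{3} \sin^{2}{\left(y \right)} \cos{\left(y \right)}
  3/2·u·u_y = \frac{3 A B e^{x} \cos{\left(y \right)}}{2} + \frac{3 B^{2} \sin{\left(y \right)} \cos{\left(y \right)}}{2}
So the left-hand side equals
  - A^{2} B e^{2 x} \cos{\left(y \right)} - 2 A B^{2} e^{x} \sin{\left(y \right)} \cos{\left(y \right)} + \frac{3 A B e^{x} \cos{\left(y \right)}}{2} - B^{3} \sin^{2}{\left(y \right)} \cos{\left(y \right)} + \frac{3 B^{2} \sin{\left(y \right)} \cos{\left(y \right)}}{2}
This must equal f(x, y) identically; expanded, f = - 12 e^{2 x} \cos{\left(y \right)} - 36 e^{x} \sin{\left(y \right)} \cos{\left(y \right)} + 9 e^{x} \cos{\left(y \right)} - 27 \sin^{2}{\left(y \right)} \cos{\left(y \right)} + \frac{27 \sin{\left(y \right)} \cos{\left(y \right)}}{2}.
Matching coefficients of the independent functions:
  [e^{x} \cos{\left(y \right)}]:  \frac{3 A B}{2} = 9
  [e^{2 x} \cos{\left(y \right)}]:  - A^{2} B = -12
  [\sin{\left(y \right)} \cos{\left(y \right)}]:  \frac{3 B^{2}}{2} = \frac{27}{2}
  [\sin^{2}{\left(y \right)} \cos{\left(y \right)}]:  - B^{3} = -27
  [e^{x} \sin{\left(y \right)} \cos{\left(y \right)}]:  - 2 A B^{2} = -36
Solving: A = 2, B = 3.
Check against the point condition:
  u(0, 0) = 2  ⟹  A = 2  ✓
Hence u(x, y) = 2 e^{x} + 3 \sin{\left(y \right)}.

Answer: u(x, y) = 2 e^{x} + 3 \sin{\left(y \right)}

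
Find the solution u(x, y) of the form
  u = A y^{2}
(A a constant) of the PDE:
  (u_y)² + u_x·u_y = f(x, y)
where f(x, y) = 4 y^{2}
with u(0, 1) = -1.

Substitute the ansatz u = A y^{2} into the left-hand side.
Derivatives of the ansatz:
  u_y = 2 A y
  u_x = 0
Term by term:
  (u_y)² = 4 A^{2} y^{2}
  u_x·u_y = 0
So the left-hand side equals
  4 A^{2} y^{2}
This must equal f(x, y) = 4 y^{2} identically.
Matching coefficients of the independent functions:
  [y^{2}]:  4 A^{2} = 4
These equations allow (A) = (-1) or (1).
Impose the point condition(s):
  u(0, 1) = -1  ⟹  A = -1
Only A = -1 satisfies everything.
Hence u(x, y) = - y^{2}.

Answer: u(x, y) = - y^{2}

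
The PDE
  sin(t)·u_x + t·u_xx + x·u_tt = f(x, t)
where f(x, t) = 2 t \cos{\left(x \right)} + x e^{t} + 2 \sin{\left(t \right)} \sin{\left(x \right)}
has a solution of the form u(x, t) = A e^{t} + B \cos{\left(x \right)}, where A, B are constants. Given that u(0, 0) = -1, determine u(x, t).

Answer: u(x, t) = e^{t} - 2 \cos{\left(x \right)}

Derivation:
Substitute the ansatz u = A e^{t} + B \cos{\left(x \right)} into the left-hand side.
Derivatives of the ansatz:
  u_x = - B \sin{\left(x \right)}
  u_xx = - B \cos{\left(x \right)}
  u_tt = A e^{t}
Term by term:
  sin(t)·u_x = - B \sin{\left(t \right)} \sin{\left(x \right)}
  t·u_xx = - B t \cos{\left(x \right)}
  x·u_tt = A x e^{t}
So the left-hand side equals
  A x e^{t} - B t \cos{\left(x \right)} - B \sin{\left(t \right)} \sin{\left(x \right)}
This must equal f(x, t) = 2 t \cos{\left(x \right)} + x e^{t} + 2 \sin{\left(t \right)} \sin{\left(x \right)} identically.
Matching coefficients of the independent functions:
  [t \cos{\left(x \right)}, \sin{\left(t \right)} \sin{\left(x \right)}]:  - B = 2
  [x e^{t}]:  A = 1
Solving: A = 1, B = -2.
Check against the point condition:
  u(0, 0) = -1  ⟹  A + B = -1  ✓
Hence u(x, t) = e^{t} - 2 \cos{\left(x \right)}.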